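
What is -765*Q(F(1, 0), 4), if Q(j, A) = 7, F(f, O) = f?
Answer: -5355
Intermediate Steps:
-765*Q(F(1, 0), 4) = -765*7 = -5355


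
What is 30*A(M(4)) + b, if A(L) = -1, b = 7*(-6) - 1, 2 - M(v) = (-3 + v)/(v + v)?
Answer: -73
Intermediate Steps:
M(v) = 2 - (-3 + v)/(2*v) (M(v) = 2 - (-3 + v)/(v + v) = 2 - (-3 + v)/(2*v))
b = -43 (b = -42 - 1 = -43)
30*A(M(4)) + b = 30*(-1) - 43 = -30 - 43 = -73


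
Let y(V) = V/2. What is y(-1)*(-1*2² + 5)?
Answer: -½ ≈ -0.50000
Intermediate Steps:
y(V) = V/2 (y(V) = V*(½) = V/2)
y(-1)*(-1*2² + 5) = ((½)*(-1))*(-1*2² + 5) = -(-1*4 + 5)/2 = -(-4 + 5)/2 = -½*1 = -½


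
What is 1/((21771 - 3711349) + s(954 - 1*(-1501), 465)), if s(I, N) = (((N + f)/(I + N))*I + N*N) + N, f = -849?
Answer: -73/253544392 ≈ -2.8792e-7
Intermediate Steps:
s(I, N) = N + N² + I*(-849 + N)/(I + N) (s(I, N) = (((N - 849)/(I + N))*I + N*N) + N = (((-849 + N)/(I + N))*I + N²) + N = (I*(-849 + N)/(I + N) + N²) + N = (N² + I*(-849 + N)/(I + N)) + N = N + N² + I*(-849 + N)/(I + N))
1/((21771 - 3711349) + s(954 - 1*(-1501), 465)) = 1/((21771 - 3711349) + (465² + 465³ - 849*(954 - 1*(-1501)) + (954 - 1*(-1501))*465² + 2*(954 - 1*(-1501))*465)/((954 - 1*(-1501)) + 465)) = 1/(-3689578 + (216225 + 100544625 - 849*(954 + 1501) + (954 + 1501)*216225 + 2*(954 + 1501)*465)/((954 + 1501) + 465)) = 1/(-3689578 + (216225 + 100544625 - 849*2455 + 2455*216225 + 2*2455*465)/(2455 + 465)) = 1/(-3689578 + (216225 + 100544625 - 2084295 + 530832375 + 2283150)/2920) = 1/(-3689578 + (1/2920)*631792080) = 1/(-3689578 + 15794802/73) = 1/(-253544392/73) = -73/253544392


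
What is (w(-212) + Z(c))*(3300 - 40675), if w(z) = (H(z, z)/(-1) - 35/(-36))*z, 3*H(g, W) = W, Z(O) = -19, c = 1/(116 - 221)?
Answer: 5115067750/9 ≈ 5.6834e+8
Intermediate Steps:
c = -1/105 (c = 1/(-105) = -1/105 ≈ -0.0095238)
H(g, W) = W/3
w(z) = z*(35/36 - z/3) (w(z) = ((z/3)/(-1) - 35/(-36))*z = ((z/3)*(-1) - 35*(-1/36))*z = (-z/3 + 35/36)*z = (35/36 - z/3)*z = z*(35/36 - z/3))
(w(-212) + Z(c))*(3300 - 40675) = ((1/36)*(-212)*(35 - 12*(-212)) - 19)*(3300 - 40675) = ((1/36)*(-212)*(35 + 2544) - 19)*(-37375) = ((1/36)*(-212)*2579 - 19)*(-37375) = (-136687/9 - 19)*(-37375) = -136858/9*(-37375) = 5115067750/9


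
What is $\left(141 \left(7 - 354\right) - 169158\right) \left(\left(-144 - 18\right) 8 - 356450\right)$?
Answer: $78019036410$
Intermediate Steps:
$\left(141 \left(7 - 354\right) - 169158\right) \left(\left(-144 - 18\right) 8 - 356450\right) = \left(141 \left(-347\right) - 169158\right) \left(\left(-162\right) 8 - 356450\right) = \left(-48927 - 169158\right) \left(-1296 - 356450\right) = \left(-218085\right) \left(-357746\right) = 78019036410$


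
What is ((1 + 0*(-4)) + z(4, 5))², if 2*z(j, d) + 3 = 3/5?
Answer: 1/25 ≈ 0.040000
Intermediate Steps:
z(j, d) = -6/5 (z(j, d) = -3/2 + (3/5)/2 = -3/2 + (3*(⅕))/2 = -3/2 + (½)*(⅗) = -3/2 + 3/10 = -6/5)
((1 + 0*(-4)) + z(4, 5))² = ((1 + 0*(-4)) - 6/5)² = ((1 + 0) - 6/5)² = (1 - 6/5)² = (-⅕)² = 1/25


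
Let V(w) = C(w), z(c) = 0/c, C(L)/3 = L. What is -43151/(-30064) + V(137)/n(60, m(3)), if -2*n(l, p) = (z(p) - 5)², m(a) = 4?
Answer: -23633833/751600 ≈ -31.445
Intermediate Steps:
C(L) = 3*L
z(c) = 0
n(l, p) = -25/2 (n(l, p) = -(0 - 5)²/2 = -½*(-5)² = -½*25 = -25/2)
V(w) = 3*w
-43151/(-30064) + V(137)/n(60, m(3)) = -43151/(-30064) + (3*137)/(-25/2) = -43151*(-1/30064) + 411*(-2/25) = 43151/30064 - 822/25 = -23633833/751600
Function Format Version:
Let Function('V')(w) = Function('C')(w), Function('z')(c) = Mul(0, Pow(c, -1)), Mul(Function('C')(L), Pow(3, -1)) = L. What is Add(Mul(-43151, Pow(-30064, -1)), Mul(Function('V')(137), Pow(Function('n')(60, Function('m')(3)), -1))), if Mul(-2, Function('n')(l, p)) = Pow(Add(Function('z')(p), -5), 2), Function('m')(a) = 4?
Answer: Rational(-23633833, 751600) ≈ -31.445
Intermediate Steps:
Function('C')(L) = Mul(3, L)
Function('z')(c) = 0
Function('n')(l, p) = Rational(-25, 2) (Function('n')(l, p) = Mul(Rational(-1, 2), Pow(Add(0, -5), 2)) = Mul(Rational(-1, 2), Pow(-5, 2)) = Mul(Rational(-1, 2), 25) = Rational(-25, 2))
Function('V')(w) = Mul(3, w)
Add(Mul(-43151, Pow(-30064, -1)), Mul(Function('V')(137), Pow(Function('n')(60, Function('m')(3)), -1))) = Add(Mul(-43151, Pow(-30064, -1)), Mul(Mul(3, 137), Pow(Rational(-25, 2), -1))) = Add(Mul(-43151, Rational(-1, 30064)), Mul(411, Rational(-2, 25))) = Add(Rational(43151, 30064), Rational(-822, 25)) = Rational(-23633833, 751600)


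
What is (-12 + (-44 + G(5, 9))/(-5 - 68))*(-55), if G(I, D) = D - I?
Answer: 45980/73 ≈ 629.86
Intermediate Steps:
(-12 + (-44 + G(5, 9))/(-5 - 68))*(-55) = (-12 + (-44 + (9 - 1*5))/(-5 - 68))*(-55) = (-12 + (-44 + (9 - 5))/(-73))*(-55) = (-12 + (-44 + 4)*(-1/73))*(-55) = (-12 - 40*(-1/73))*(-55) = (-12 + 40/73)*(-55) = -836/73*(-55) = 45980/73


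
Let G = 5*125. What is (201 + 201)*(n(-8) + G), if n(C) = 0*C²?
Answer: 251250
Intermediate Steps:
n(C) = 0
G = 625
(201 + 201)*(n(-8) + G) = (201 + 201)*(0 + 625) = 402*625 = 251250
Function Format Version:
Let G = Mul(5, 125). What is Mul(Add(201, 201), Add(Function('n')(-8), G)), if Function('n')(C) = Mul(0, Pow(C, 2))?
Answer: 251250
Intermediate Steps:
Function('n')(C) = 0
G = 625
Mul(Add(201, 201), Add(Function('n')(-8), G)) = Mul(Add(201, 201), Add(0, 625)) = Mul(402, 625) = 251250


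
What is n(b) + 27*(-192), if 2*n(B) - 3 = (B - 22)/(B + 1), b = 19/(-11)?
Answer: -82659/16 ≈ -5166.2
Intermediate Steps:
b = -19/11 (b = 19*(-1/11) = -19/11 ≈ -1.7273)
n(B) = 3/2 + (-22 + B)/(2*(1 + B)) (n(B) = 3/2 + ((B - 22)/(B + 1))/2 = 3/2 + ((-22 + B)/(1 + B))/2 = 3/2 + (-22 + B)/(2*(1 + B)))
n(b) + 27*(-192) = (-19 + 4*(-19/11))/(2*(1 - 19/11)) + 27*(-192) = (-19 - 76/11)/(2*(-8/11)) - 5184 = (½)*(-11/8)*(-285/11) - 5184 = 285/16 - 5184 = -82659/16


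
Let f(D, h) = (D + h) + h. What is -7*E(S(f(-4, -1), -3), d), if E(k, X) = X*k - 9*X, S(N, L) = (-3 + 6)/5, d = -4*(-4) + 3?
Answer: 5586/5 ≈ 1117.2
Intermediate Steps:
f(D, h) = D + 2*h
d = 19 (d = 16 + 3 = 19)
S(N, L) = ⅗ (S(N, L) = 3*(⅕) = ⅗)
E(k, X) = -9*X + X*k
-7*E(S(f(-4, -1), -3), d) = -133*(-9 + ⅗) = -133*(-42)/5 = -7*(-798/5) = 5586/5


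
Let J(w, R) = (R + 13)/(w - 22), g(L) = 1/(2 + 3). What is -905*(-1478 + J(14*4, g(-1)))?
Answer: 22733057/17 ≈ 1.3372e+6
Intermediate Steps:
g(L) = ⅕ (g(L) = 1/5 = ⅕)
J(w, R) = (13 + R)/(-22 + w)
-905*(-1478 + J(14*4, g(-1))) = -905*(-1478 + (13 + ⅕)/(-22 + 14*4)) = -905*(-1478 + (66/5)/(-22 + 56)) = -905*(-1478 + (66/5)/34) = -905*(-1478 + (1/34)*(66/5)) = -905*(-1478 + 33/85) = -905*(-125597/85) = 22733057/17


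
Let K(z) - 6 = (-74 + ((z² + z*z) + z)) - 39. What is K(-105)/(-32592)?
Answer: -10919/16296 ≈ -0.67004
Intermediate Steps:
K(z) = -107 + z + 2*z² (K(z) = 6 + ((-74 + ((z² + z*z) + z)) - 39) = 6 + ((-74 + ((z² + z²) + z)) - 39) = 6 + ((-74 + (2*z² + z)) - 39) = 6 + ((-74 + (z + 2*z²)) - 39) = 6 + ((-74 + z + 2*z²) - 39) = 6 + (-113 + z + 2*z²) = -107 + z + 2*z²)
K(-105)/(-32592) = (-107 - 105 + 2*(-105)²)/(-32592) = (-107 - 105 + 2*11025)*(-1/32592) = (-107 - 105 + 22050)*(-1/32592) = 21838*(-1/32592) = -10919/16296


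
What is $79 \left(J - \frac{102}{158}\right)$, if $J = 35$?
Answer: $2714$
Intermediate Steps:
$79 \left(J - \frac{102}{158}\right) = 79 \left(35 - \frac{102}{158}\right) = 79 \left(35 - \frac{51}{79}\right) = 79 \cdot \frac{2714}{79} = 2714$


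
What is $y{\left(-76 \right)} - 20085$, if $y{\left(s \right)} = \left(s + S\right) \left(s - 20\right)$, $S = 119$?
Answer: $-24213$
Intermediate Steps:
$y{\left(s \right)} = \left(-20 + s\right) \left(119 + s\right)$ ($y{\left(s \right)} = \left(s + 119\right) \left(s - 20\right) = \left(119 + s\right) \left(-20 + s\right) = \left(-20 + s\right) \left(119 + s\right)$)
$y{\left(-76 \right)} - 20085 = \left(-2380 + \left(-76\right)^{2} + 99 \left(-76\right)\right) - 20085 = \left(-2380 + 5776 - 7524\right) - 20085 = -4128 - 20085 = -24213$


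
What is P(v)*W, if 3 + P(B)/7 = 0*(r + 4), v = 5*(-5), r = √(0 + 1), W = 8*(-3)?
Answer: 504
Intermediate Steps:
W = -24
r = 1 (r = √1 = 1)
v = -25
P(B) = -21 (P(B) = -21 + 7*(0*(1 + 4)) = -21 + 7*(0*5) = -21 + 7*0 = -21 + 0 = -21)
P(v)*W = -21*(-24) = 504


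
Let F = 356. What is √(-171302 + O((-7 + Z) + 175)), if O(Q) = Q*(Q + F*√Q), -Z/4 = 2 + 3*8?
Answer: 9*√186 ≈ 122.74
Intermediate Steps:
Z = -104 (Z = -4*(2 + 3*8) = -4*(2 + 24) = -4*26 = -104)
O(Q) = Q*(Q + 356*√Q)
√(-171302 + O((-7 + Z) + 175)) = √(-171302 + (((-7 - 104) + 175)² + 356*((-7 - 104) + 175)^(3/2))) = √(-171302 + ((-111 + 175)² + 356*(-111 + 175)^(3/2))) = √(-171302 + (64² + 356*64^(3/2))) = √(-171302 + (4096 + 356*512)) = √(-171302 + (4096 + 182272)) = √(-171302 + 186368) = √15066 = 9*√186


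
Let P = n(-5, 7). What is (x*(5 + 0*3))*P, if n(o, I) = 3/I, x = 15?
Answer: 225/7 ≈ 32.143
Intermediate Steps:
P = 3/7 ≈ 0.42857
(x*(5 + 0*3))*P = (15*(5 + 0*3))*(3/7) = (15*(5 + 0))*(3/7) = (15*5)*(3/7) = 75*(3/7) = 225/7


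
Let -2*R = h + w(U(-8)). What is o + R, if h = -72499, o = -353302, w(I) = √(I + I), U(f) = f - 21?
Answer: -634105/2 - I*√58/2 ≈ -3.1705e+5 - 3.8079*I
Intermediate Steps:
U(f) = -21 + f
w(I) = √2*√I (w(I) = √(2*I) = √2*√I)
R = 72499/2 - I*√58/2 (R = -(-72499 + √2*√(-21 - 8))/2 = -(-72499 + √2*√(-29))/2 = -(-72499 + √2*(I*√29))/2 = -(-72499 + I*√58)/2 = 72499/2 - I*√58/2 ≈ 36250.0 - 3.8079*I)
o + R = -353302 + (72499/2 - I*√58/2) = -634105/2 - I*√58/2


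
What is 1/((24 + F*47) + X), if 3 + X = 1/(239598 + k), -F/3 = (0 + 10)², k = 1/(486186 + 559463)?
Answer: -250535409103/3527288023715488 ≈ -7.1028e-5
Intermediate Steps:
k = 1/1045649 ≈ 9.5634e-7
F = -300 (F = -3*(0 + 10)² = -3*10² = -3*100 = -300)
X = -751605181660/250535409103 (X = -3 + 1/(239598 + 1/1045649) = -3 + 1/(250535409103/1045649) = -3 + 1045649/250535409103 = -751605181660/250535409103 ≈ -3.0000)
1/((24 + F*47) + X) = 1/((24 - 300*47) - 751605181660/250535409103) = 1/((24 - 14100) - 751605181660/250535409103) = 1/(-14076 - 751605181660/250535409103) = 1/(-3527288023715488/250535409103) = -250535409103/3527288023715488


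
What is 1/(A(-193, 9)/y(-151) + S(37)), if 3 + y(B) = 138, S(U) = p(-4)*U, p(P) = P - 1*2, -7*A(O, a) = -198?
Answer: -105/23288 ≈ -0.0045088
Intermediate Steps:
A(O, a) = 198/7 (A(O, a) = -⅐*(-198) = 198/7)
p(P) = -2 + P (p(P) = P - 2 = -2 + P)
S(U) = -6*U (S(U) = (-2 - 4)*U = -6*U)
y(B) = 135 (y(B) = -3 + 138 = 135)
1/(A(-193, 9)/y(-151) + S(37)) = 1/((198/7)/135 - 6*37) = 1/((198/7)*(1/135) - 222) = 1/(22/105 - 222) = 1/(-23288/105) = -105/23288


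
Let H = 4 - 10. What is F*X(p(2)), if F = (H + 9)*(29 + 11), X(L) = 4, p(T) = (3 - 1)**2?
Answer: 480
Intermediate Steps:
p(T) = 4 (p(T) = 2**2 = 4)
H = -6
F = 120 (F = (-6 + 9)*(29 + 11) = 3*40 = 120)
F*X(p(2)) = 120*4 = 480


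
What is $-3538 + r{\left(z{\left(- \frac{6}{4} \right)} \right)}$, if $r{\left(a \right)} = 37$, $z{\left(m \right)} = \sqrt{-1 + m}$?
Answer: $-3501$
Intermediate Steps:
$-3538 + r{\left(z{\left(- \frac{6}{4} \right)} \right)} = -3538 + 37 = -3501$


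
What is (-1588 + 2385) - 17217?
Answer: -16420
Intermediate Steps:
(-1588 + 2385) - 17217 = 797 - 17217 = -16420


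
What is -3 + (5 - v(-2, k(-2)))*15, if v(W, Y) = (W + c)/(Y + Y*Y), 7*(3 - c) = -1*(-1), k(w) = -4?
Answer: 993/14 ≈ 70.929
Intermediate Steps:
c = 20/7 (c = 3 - (-1)*(-1)/7 = 3 - ⅐*1 = 3 - ⅐ = 20/7 ≈ 2.8571)
v(W, Y) = (20/7 + W)/(Y + Y²) (v(W, Y) = (W + 20/7)/(Y + Y*Y) = (20/7 + W)/(Y + Y²))
-3 + (5 - v(-2, k(-2)))*15 = -3 + (5 - (20/7 - 2)/((-4)*(1 - 4)))*15 = -3 + (5 - (-1)*6/(4*(-3)*7))*15 = -3 + (5 - (-1)*(-1)*6/(4*3*7))*15 = -3 + (5 - 1*1/14)*15 = -3 + (5 - 1/14)*15 = -3 + (69/14)*15 = -3 + 1035/14 = 993/14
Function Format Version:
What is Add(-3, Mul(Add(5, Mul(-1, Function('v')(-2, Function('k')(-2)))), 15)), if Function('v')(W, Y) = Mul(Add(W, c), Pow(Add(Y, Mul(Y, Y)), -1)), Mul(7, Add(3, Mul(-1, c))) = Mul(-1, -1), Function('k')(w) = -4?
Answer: Rational(993, 14) ≈ 70.929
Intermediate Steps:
c = Rational(20, 7) (c = Add(3, Mul(Rational(-1, 7), Mul(-1, -1))) = Add(3, Mul(Rational(-1, 7), 1)) = Add(3, Rational(-1, 7)) = Rational(20, 7) ≈ 2.8571)
Function('v')(W, Y) = Mul(Pow(Add(Y, Pow(Y, 2)), -1), Add(Rational(20, 7), W)) (Function('v')(W, Y) = Mul(Add(W, Rational(20, 7)), Pow(Add(Y, Mul(Y, Y)), -1)) = Mul(Add(Rational(20, 7), W), Pow(Add(Y, Pow(Y, 2)), -1)) = Mul(Pow(Add(Y, Pow(Y, 2)), -1), Add(Rational(20, 7), W)))
Add(-3, Mul(Add(5, Mul(-1, Function('v')(-2, Function('k')(-2)))), 15)) = Add(-3, Mul(Add(5, Mul(-1, Mul(Pow(-4, -1), Pow(Add(1, -4), -1), Add(Rational(20, 7), -2)))), 15)) = Add(-3, Mul(Add(5, Mul(-1, Mul(Rational(-1, 4), Pow(-3, -1), Rational(6, 7)))), 15)) = Add(-3, Mul(Add(5, Mul(-1, Mul(Rational(-1, 4), Rational(-1, 3), Rational(6, 7)))), 15)) = Add(-3, Mul(Add(5, Mul(-1, Rational(1, 14))), 15)) = Add(-3, Mul(Add(5, Rational(-1, 14)), 15)) = Add(-3, Mul(Rational(69, 14), 15)) = Add(-3, Rational(1035, 14)) = Rational(993, 14)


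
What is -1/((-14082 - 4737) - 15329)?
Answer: 1/34148 ≈ 2.9284e-5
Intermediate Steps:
-1/((-14082 - 4737) - 15329) = -1/(-18819 - 15329) = -1/(-34148) = -1*(-1/34148) = 1/34148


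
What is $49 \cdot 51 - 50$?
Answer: $2449$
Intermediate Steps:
$49 \cdot 51 - 50 = 2499 - 50 = 2449$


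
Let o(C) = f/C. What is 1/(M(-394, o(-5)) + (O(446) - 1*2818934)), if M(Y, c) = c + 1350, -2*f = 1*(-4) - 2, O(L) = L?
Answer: -5/14085693 ≈ -3.5497e-7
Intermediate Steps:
f = 3 (f = -(1*(-4) - 2)/2 = -(-4 - 2)/2 = -½*(-6) = 3)
o(C) = 3/C
M(Y, c) = 1350 + c
1/(M(-394, o(-5)) + (O(446) - 1*2818934)) = 1/((1350 + 3/(-5)) + (446 - 1*2818934)) = 1/((1350 + 3*(-⅕)) + (446 - 2818934)) = 1/((1350 - ⅗) - 2818488) = 1/(6747/5 - 2818488) = 1/(-14085693/5) = -5/14085693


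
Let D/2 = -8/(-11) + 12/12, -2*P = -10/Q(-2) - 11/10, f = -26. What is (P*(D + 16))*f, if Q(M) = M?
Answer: 54249/55 ≈ 986.35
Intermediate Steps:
P = -39/20 (P = -(-10/(-2) - 11/10)/2 = -(-10*(-1/2) - 11*1/10)/2 = -(5 - 11/10)/2 = -1/2*39/10 = -39/20 ≈ -1.9500)
D = 38/11 (D = 2*(-8/(-11) + 12/12) = 2*(-8*(-1/11) + 12*(1/12)) = 2*(8/11 + 1) = 2*(19/11) = 38/11 ≈ 3.4545)
(P*(D + 16))*f = -39*(38/11 + 16)/20*(-26) = -39/20*214/11*(-26) = -4173/110*(-26) = 54249/55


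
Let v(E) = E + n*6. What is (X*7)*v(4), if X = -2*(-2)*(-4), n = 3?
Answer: -2464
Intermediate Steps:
v(E) = 18 + E (v(E) = E + 3*6 = E + 18 = 18 + E)
X = -16 (X = 4*(-4) = -16)
(X*7)*v(4) = (-16*7)*(18 + 4) = -112*22 = -2464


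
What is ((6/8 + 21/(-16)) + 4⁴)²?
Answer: 16703569/256 ≈ 65248.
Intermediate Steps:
((6/8 + 21/(-16)) + 4⁴)² = ((6*(⅛) + 21*(-1/16)) + 256)² = ((¾ - 21/16) + 256)² = (-9/16 + 256)² = (4087/16)² = 16703569/256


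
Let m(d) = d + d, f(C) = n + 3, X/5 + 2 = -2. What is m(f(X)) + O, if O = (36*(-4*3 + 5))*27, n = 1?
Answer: -6796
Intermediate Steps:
X = -20 (X = -10 + 5*(-2) = -10 - 10 = -20)
f(C) = 4 (f(C) = 1 + 3 = 4)
m(d) = 2*d
O = -6804 (O = (36*(-12 + 5))*27 = (36*(-7))*27 = -252*27 = -6804)
m(f(X)) + O = 2*4 - 6804 = 8 - 6804 = -6796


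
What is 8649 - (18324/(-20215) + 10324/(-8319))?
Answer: 1454851228681/168168585 ≈ 8651.1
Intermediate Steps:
8649 - (18324/(-20215) + 10324/(-8319)) = 8649 - (18324*(-1/20215) + 10324*(-1/8319)) = 8649 - (-18324/20215 - 10324/8319) = 8649 - 1*(-361137016/168168585) = 8649 + 361137016/168168585 = 1454851228681/168168585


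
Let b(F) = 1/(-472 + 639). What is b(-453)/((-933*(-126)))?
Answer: 1/19632186 ≈ 5.0937e-8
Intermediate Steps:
b(F) = 1/167
b(-453)/((-933*(-126))) = 1/(167*((-933*(-126)))) = (1/167)/117558 = (1/167)*(1/117558) = 1/19632186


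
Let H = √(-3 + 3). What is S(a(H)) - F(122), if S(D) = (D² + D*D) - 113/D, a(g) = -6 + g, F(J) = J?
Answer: -187/6 ≈ -31.167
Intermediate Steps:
H = 0 (H = √0 = 0)
S(D) = -113/D + 2*D² (S(D) = (D² + D²) - 113/D = 2*D² - 113/D = -113/D + 2*D²)
S(a(H)) - F(122) = (-113 + 2*(-6 + 0)³)/(-6 + 0) - 1*122 = (-113 + 2*(-6)³)/(-6) - 122 = -(-113 + 2*(-216))/6 - 122 = -(-113 - 432)/6 - 122 = -⅙*(-545) - 122 = 545/6 - 122 = -187/6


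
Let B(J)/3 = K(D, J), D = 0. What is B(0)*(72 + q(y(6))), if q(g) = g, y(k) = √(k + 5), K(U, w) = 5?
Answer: 1080 + 15*√11 ≈ 1129.8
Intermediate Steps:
y(k) = √(5 + k)
B(J) = 15 (B(J) = 3*5 = 15)
B(0)*(72 + q(y(6))) = 15*(72 + √(5 + 6)) = 15*(72 + √11) = 1080 + 15*√11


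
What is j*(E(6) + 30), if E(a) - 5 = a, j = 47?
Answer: 1927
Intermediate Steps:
E(a) = 5 + a
j*(E(6) + 30) = 47*((5 + 6) + 30) = 47*(11 + 30) = 47*41 = 1927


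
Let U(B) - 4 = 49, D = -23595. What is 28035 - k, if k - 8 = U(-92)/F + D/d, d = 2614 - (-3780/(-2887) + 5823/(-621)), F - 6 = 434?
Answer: 495636440596569/17678648680 ≈ 28036.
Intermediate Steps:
U(B) = 53 (U(B) = 4 + 49 = 53)
F = 440 (F = 6 + 434 = 440)
d = 522323711/199203 (d = 2614 - (-3780*(-1/2887) + 5823*(-1/621)) = 2614 - (3780/2887 - 647/69) = 2614 - 1*(-1607069/199203) = 2614 + 1607069/199203 = 522323711/199203 ≈ 2622.1)
k = -15524852769/17678648680 (k = 8 + (53/440 - 23595/522323711/199203) = 8 + (53*(1/440) - 23595*199203/522323711) = 8 + (53/440 - 361553445/40178747) = 8 - 156954042209/17678648680 = -15524852769/17678648680 ≈ -0.87817)
28035 - k = 28035 - 1*(-15524852769/17678648680) = 28035 + 15524852769/17678648680 = 495636440596569/17678648680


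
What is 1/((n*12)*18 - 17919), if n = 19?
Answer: -1/13815 ≈ -7.2385e-5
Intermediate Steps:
1/((n*12)*18 - 17919) = 1/((19*12)*18 - 17919) = 1/(228*18 - 17919) = 1/(4104 - 17919) = 1/(-13815) = -1/13815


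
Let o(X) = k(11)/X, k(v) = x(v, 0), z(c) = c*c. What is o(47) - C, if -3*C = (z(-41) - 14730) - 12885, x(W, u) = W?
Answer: -1218865/141 ≈ -8644.4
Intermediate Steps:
z(c) = c**2
k(v) = v
o(X) = 11/X
C = 25934/3 (C = -(((-41)**2 - 14730) - 12885)/3 = -((1681 - 14730) - 12885)/3 = -(-13049 - 12885)/3 = -1/3*(-25934) = 25934/3 ≈ 8644.7)
o(47) - C = 11/47 - 1*25934/3 = 11*(1/47) - 25934/3 = 11/47 - 25934/3 = -1218865/141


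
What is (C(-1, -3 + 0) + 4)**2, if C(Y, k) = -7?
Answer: 9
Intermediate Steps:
(C(-1, -3 + 0) + 4)**2 = (-7 + 4)**2 = (-3)**2 = 9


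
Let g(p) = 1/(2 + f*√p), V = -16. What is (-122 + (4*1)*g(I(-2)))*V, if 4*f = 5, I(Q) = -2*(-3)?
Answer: 84960/43 - 640*√6/43 ≈ 1939.4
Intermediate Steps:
I(Q) = 6
f = 5/4 (f = (¼)*5 = 5/4 ≈ 1.2500)
g(p) = 1/(2 + 5*√p/4)
(-122 + (4*1)*g(I(-2)))*V = (-122 + (4*1)*(4/(8 + 5*√6)))*(-16) = (-122 + 4*(4/(8 + 5*√6)))*(-16) = (-122 + 16/(8 + 5*√6))*(-16) = 1952 - 256/(8 + 5*√6)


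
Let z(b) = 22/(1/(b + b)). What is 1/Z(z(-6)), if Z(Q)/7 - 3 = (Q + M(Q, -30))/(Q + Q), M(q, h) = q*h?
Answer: -2/161 ≈ -0.012422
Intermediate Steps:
M(q, h) = h*q
z(b) = 44*b (z(b) = 22/(1/(2*b)) = 22/((1/(2*b))) = 22*(2*b) = 44*b)
Z(Q) = -161/2 (Z(Q) = 21 + 7*((Q - 30*Q)/(Q + Q)) = 21 + 7*((-29*Q)/((2*Q))) = 21 + 7*((-29*Q)*(1/(2*Q))) = 21 + 7*(-29/2) = 21 - 203/2 = -161/2)
1/Z(z(-6)) = 1/(-161/2) = -2/161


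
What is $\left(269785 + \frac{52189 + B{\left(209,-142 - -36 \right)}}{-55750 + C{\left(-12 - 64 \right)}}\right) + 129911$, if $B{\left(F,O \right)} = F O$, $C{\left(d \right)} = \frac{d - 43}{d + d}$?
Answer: $\frac{3386971774856}{8473881} \approx 3.997 \cdot 10^{5}$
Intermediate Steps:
$C{\left(d \right)} = \frac{-43 + d}{2 d}$
$\left(269785 + \frac{52189 + B{\left(209,-142 - -36 \right)}}{-55750 + C{\left(-12 - 64 \right)}}\right) + 129911 = \left(269785 + \frac{52189 + 209 \left(-142 - -36\right)}{-55750 + \frac{-43 - 76}{2 \left(-12 - 64\right)}}\right) + 129911 = \left(269785 + \frac{52189 + 209 \left(-142 + 36\right)}{-55750 + \frac{-43 - 76}{2 \left(-12 - 64\right)}}\right) + 129911 = \left(269785 + \frac{52189 + 209 \left(-106\right)}{-55750 + \frac{-43 - 76}{2 \left(-76\right)}}\right) + 129911 = \left(269785 + \frac{52189 - 22154}{-55750 + \frac{1}{2} \left(- \frac{1}{76}\right) \left(-119\right)}\right) + 129911 = \left(269785 + \frac{30035}{-55750 + \frac{119}{152}}\right) + 129911 = \left(269785 + \frac{30035}{- \frac{8473881}{152}}\right) + 129911 = \left(269785 + 30035 \left(- \frac{152}{8473881}\right)\right) + 129911 = \left(269785 - \frac{4565320}{8473881}\right) + 129911 = \frac{2286121420265}{8473881} + 129911 = \frac{3386971774856}{8473881}$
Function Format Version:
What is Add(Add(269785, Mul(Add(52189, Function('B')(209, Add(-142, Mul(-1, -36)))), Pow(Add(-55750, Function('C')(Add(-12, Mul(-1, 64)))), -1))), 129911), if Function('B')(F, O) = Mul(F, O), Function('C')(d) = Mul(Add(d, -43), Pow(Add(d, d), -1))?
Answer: Rational(3386971774856, 8473881) ≈ 3.9970e+5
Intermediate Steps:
Function('C')(d) = Mul(Rational(1, 2), Pow(d, -1), Add(-43, d)) (Function('C')(d) = Mul(Add(-43, d), Pow(Mul(2, d), -1)) = Mul(Add(-43, d), Mul(Rational(1, 2), Pow(d, -1))) = Mul(Rational(1, 2), Pow(d, -1), Add(-43, d)))
Add(Add(269785, Mul(Add(52189, Function('B')(209, Add(-142, Mul(-1, -36)))), Pow(Add(-55750, Function('C')(Add(-12, Mul(-1, 64)))), -1))), 129911) = Add(Add(269785, Mul(Add(52189, Mul(209, Add(-142, Mul(-1, -36)))), Pow(Add(-55750, Mul(Rational(1, 2), Pow(Add(-12, Mul(-1, 64)), -1), Add(-43, Add(-12, Mul(-1, 64))))), -1))), 129911) = Add(Add(269785, Mul(Add(52189, Mul(209, Add(-142, 36))), Pow(Add(-55750, Mul(Rational(1, 2), Pow(Add(-12, -64), -1), Add(-43, Add(-12, -64)))), -1))), 129911) = Add(Add(269785, Mul(Add(52189, Mul(209, -106)), Pow(Add(-55750, Mul(Rational(1, 2), Pow(-76, -1), Add(-43, -76))), -1))), 129911) = Add(Add(269785, Mul(Add(52189, -22154), Pow(Add(-55750, Mul(Rational(1, 2), Rational(-1, 76), -119)), -1))), 129911) = Add(Add(269785, Mul(30035, Pow(Add(-55750, Rational(119, 152)), -1))), 129911) = Add(Add(269785, Mul(30035, Pow(Rational(-8473881, 152), -1))), 129911) = Add(Add(269785, Mul(30035, Rational(-152, 8473881))), 129911) = Add(Add(269785, Rational(-4565320, 8473881)), 129911) = Add(Rational(2286121420265, 8473881), 129911) = Rational(3386971774856, 8473881)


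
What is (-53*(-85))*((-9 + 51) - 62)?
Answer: -90100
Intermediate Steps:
(-53*(-85))*((-9 + 51) - 62) = 4505*(42 - 62) = 4505*(-20) = -90100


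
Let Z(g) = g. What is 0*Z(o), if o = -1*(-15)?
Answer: 0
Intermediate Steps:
o = 15
0*Z(o) = 0*15 = 0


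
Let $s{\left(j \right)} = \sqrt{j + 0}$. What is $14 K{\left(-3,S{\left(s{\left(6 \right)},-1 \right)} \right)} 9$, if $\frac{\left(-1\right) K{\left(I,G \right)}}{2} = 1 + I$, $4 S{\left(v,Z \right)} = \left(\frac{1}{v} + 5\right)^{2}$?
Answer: $504$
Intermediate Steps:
$s{\left(j \right)} = \sqrt{j}$
$S{\left(v,Z \right)} = \frac{\left(5 + \frac{1}{v}\right)^{2}}{4}$ ($S{\left(v,Z \right)} = \frac{\left(\frac{1}{v} + 5\right)^{2}}{4} = \frac{\left(5 + \frac{1}{v}\right)^{2}}{4}$)
$K{\left(I,G \right)} = -2 - 2 I$ ($K{\left(I,G \right)} = - 2 \left(1 + I\right) = -2 - 2 I$)
$14 K{\left(-3,S{\left(s{\left(6 \right)},-1 \right)} \right)} 9 = 14 \left(-2 - -6\right) 9 = 14 \left(-2 + 6\right) 9 = 14 \cdot 4 \cdot 9 = 56 \cdot 9 = 504$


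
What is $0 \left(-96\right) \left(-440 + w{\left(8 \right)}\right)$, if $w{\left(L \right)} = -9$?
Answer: $0$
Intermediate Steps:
$0 \left(-96\right) \left(-440 + w{\left(8 \right)}\right) = 0 \left(-96\right) \left(-440 - 9\right) = 0 \left(-449\right) = 0$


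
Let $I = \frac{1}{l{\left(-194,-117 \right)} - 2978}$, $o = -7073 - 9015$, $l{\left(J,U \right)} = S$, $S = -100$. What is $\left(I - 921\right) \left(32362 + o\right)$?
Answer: $- \frac{23067084943}{1539} \approx -1.4988 \cdot 10^{7}$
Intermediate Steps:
$l{\left(J,U \right)} = -100$
$o = -16088$ ($o = -7073 - 9015 = -16088$)
$I = - \frac{1}{3078}$ ($I = \frac{1}{-100 - 2978} = \frac{1}{-3078} = - \frac{1}{3078} \approx -0.00032489$)
$\left(I - 921\right) \left(32362 + o\right) = \left(- \frac{1}{3078} - 921\right) \left(32362 - 16088\right) = \left(- \frac{2834839}{3078}\right) 16274 = - \frac{23067084943}{1539}$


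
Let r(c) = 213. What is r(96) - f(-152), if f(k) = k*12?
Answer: 2037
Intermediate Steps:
f(k) = 12*k
r(96) - f(-152) = 213 - 12*(-152) = 213 - 1*(-1824) = 213 + 1824 = 2037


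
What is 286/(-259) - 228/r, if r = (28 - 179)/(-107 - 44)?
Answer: -59338/259 ≈ -229.10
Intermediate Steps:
r = 1 (r = -151/(-151) = -151*(-1/151) = 1)
286/(-259) - 228/r = 286/(-259) - 228/1 = 286*(-1/259) - 228*1 = -286/259 - 228 = -59338/259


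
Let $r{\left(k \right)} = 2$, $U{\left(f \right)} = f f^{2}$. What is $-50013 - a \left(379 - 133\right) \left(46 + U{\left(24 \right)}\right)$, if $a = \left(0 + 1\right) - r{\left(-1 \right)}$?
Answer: $3362007$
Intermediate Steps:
$U{\left(f \right)} = f^{3}$
$a = -1$ ($a = \left(0 + 1\right) - 2 = 1 - 2 = -1$)
$-50013 - a \left(379 - 133\right) \left(46 + U{\left(24 \right)}\right) = -50013 - - \left(379 - 133\right) \left(46 + 24^{3}\right) = -50013 - - 246 \left(46 + 13824\right) = -50013 - - 246 \cdot 13870 = -50013 - \left(-1\right) 3412020 = -50013 - -3412020 = -50013 + 3412020 = 3362007$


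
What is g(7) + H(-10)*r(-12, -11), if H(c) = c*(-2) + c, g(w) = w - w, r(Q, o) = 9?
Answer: 90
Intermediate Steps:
g(w) = 0
H(c) = -c (H(c) = -2*c + c = -c)
g(7) + H(-10)*r(-12, -11) = 0 - 1*(-10)*9 = 0 + 10*9 = 0 + 90 = 90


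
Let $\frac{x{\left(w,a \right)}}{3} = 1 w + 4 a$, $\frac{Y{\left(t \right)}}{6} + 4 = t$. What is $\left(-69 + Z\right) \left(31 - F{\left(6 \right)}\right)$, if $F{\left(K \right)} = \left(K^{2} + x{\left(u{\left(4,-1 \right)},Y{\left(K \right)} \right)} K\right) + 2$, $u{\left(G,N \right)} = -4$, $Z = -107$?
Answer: $140624$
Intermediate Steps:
$Y{\left(t \right)} = -24 + 6 t$
$x{\left(w,a \right)} = 3 w + 12 a$ ($x{\left(w,a \right)} = 3 \left(1 w + 4 a\right) = 3 \left(w + 4 a\right) = 3 w + 12 a$)
$F{\left(K \right)} = 2 + K^{2} + K \left(-300 + 72 K\right)$ ($F{\left(K \right)} = \left(K^{2} + \left(3 \left(-4\right) + 12 \left(-24 + 6 K\right)\right) K\right) + 2 = \left(K^{2} + \left(-12 + \left(-288 + 72 K\right)\right) K\right) + 2 = \left(K^{2} + \left(-300 + 72 K\right) K\right) + 2 = \left(K^{2} + K \left(-300 + 72 K\right)\right) + 2 = 2 + K^{2} + K \left(-300 + 72 K\right)$)
$\left(-69 + Z\right) \left(31 - F{\left(6 \right)}\right) = \left(-69 - 107\right) \left(31 - \left(2 - 1800 + 73 \cdot 6^{2}\right)\right) = - 176 \left(31 - \left(2 - 1800 + 73 \cdot 36\right)\right) = - 176 \left(31 - \left(2 - 1800 + 2628\right)\right) = - 176 \left(31 - 830\right) = \left(-176\right) \left(-799\right) = 140624$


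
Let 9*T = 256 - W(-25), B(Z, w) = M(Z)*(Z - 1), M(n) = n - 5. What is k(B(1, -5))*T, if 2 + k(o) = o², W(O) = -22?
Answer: -556/9 ≈ -61.778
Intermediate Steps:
M(n) = -5 + n
B(Z, w) = (-1 + Z)*(-5 + Z) (B(Z, w) = (-5 + Z)*(Z - 1) = (-5 + Z)*(-1 + Z) = (-1 + Z)*(-5 + Z))
T = 278/9 (T = (256 - 1*(-22))/9 = (256 + 22)/9 = (⅑)*278 = 278/9 ≈ 30.889)
k(o) = -2 + o²
k(B(1, -5))*T = (-2 + ((-1 + 1)*(-5 + 1))²)*(278/9) = (-2 + (0*(-4))²)*(278/9) = (-2 + 0²)*(278/9) = (-2 + 0)*(278/9) = -2*278/9 = -556/9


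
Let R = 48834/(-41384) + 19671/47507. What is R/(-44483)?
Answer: 752946087/43727449305652 ≈ 1.7219e-5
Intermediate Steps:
R = -752946087/983014844 (R = 48834*(-1/41384) + 19671*(1/47507) = -24417/20692 + 19671/47507 = -752946087/983014844 ≈ -0.76596)
R/(-44483) = -752946087/983014844/(-44483) = -752946087/983014844*(-1/44483) = 752946087/43727449305652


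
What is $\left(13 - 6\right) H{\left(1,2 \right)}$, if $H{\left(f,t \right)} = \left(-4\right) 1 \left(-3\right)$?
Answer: $84$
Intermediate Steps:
$H{\left(f,t \right)} = 12$ ($H{\left(f,t \right)} = \left(-4\right) \left(-3\right) = 12$)
$\left(13 - 6\right) H{\left(1,2 \right)} = \left(13 - 6\right) 12 = 7 \cdot 12 = 84$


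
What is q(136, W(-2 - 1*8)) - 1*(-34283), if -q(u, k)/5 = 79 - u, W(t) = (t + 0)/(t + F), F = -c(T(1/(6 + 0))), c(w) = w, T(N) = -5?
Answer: 34568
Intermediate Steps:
F = 5 (F = -1*(-5) = 5)
W(t) = t/(5 + t) (W(t) = (t + 0)/(t + 5) = t/(5 + t))
q(u, k) = -395 + 5*u (q(u, k) = -5*(79 - u) = -395 + 5*u)
q(136, W(-2 - 1*8)) - 1*(-34283) = (-395 + 5*136) - 1*(-34283) = (-395 + 680) + 34283 = 285 + 34283 = 34568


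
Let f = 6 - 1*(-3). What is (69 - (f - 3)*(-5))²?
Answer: 9801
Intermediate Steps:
f = 9 (f = 6 + 3 = 9)
(69 - (f - 3)*(-5))² = (69 - (9 - 3)*(-5))² = (69 - 6*(-5))² = (69 - 1*(-30))² = (69 + 30)² = 99² = 9801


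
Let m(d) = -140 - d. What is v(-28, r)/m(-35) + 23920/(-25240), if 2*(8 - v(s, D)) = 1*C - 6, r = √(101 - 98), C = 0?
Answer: -69731/66255 ≈ -1.0525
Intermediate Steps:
r = √3 ≈ 1.7320
v(s, D) = 11 (v(s, D) = 8 - (1*0 - 6)/2 = 8 - (0 - 6)/2 = 8 - ½*(-6) = 8 + 3 = 11)
v(-28, r)/m(-35) + 23920/(-25240) = 11/(-140 - 1*(-35)) + 23920/(-25240) = 11/(-140 + 35) + 23920*(-1/25240) = 11/(-105) - 598/631 = 11*(-1/105) - 598/631 = -11/105 - 598/631 = -69731/66255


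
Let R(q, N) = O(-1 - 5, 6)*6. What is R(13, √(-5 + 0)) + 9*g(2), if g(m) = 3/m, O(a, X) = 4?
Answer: 75/2 ≈ 37.500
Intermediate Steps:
R(q, N) = 24 (R(q, N) = 4*6 = 24)
R(13, √(-5 + 0)) + 9*g(2) = 24 + 9*(3/2) = 24 + 27/2 = 75/2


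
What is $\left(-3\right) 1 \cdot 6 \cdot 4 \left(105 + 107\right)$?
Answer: $-15264$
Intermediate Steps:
$\left(-3\right) 1 \cdot 6 \cdot 4 \left(105 + 107\right) = \left(-3\right) 6 \cdot 4 \cdot 212 = \left(-18\right) 4 \cdot 212 = \left(-72\right) 212 = -15264$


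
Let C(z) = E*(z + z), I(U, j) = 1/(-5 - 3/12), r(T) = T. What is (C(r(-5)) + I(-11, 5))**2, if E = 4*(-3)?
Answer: 6330256/441 ≈ 14354.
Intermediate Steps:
E = -12
I(U, j) = -4/21 (I(U, j) = 1/(-5 - 3*1/12) = 1/(-5 - 1/4) = 1/(-21/4) = -4/21)
C(z) = -24*z (C(z) = -12*(z + z) = -24*z)
(C(r(-5)) + I(-11, 5))**2 = (-24*(-5) - 4/21)**2 = (120 - 4/21)**2 = (2516/21)**2 = 6330256/441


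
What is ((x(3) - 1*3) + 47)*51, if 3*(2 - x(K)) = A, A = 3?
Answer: 2295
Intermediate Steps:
x(K) = 1 (x(K) = 2 - ⅓*3 = 2 - 1 = 1)
((x(3) - 1*3) + 47)*51 = ((1 - 1*3) + 47)*51 = ((1 - 3) + 47)*51 = (-2 + 47)*51 = 45*51 = 2295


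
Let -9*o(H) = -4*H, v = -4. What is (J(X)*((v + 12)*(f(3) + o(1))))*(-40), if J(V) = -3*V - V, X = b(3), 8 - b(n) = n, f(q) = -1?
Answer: -32000/9 ≈ -3555.6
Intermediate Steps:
o(H) = 4*H/9 (o(H) = -(-4)*H/9 = 4*H/9)
b(n) = 8 - n
X = 5 (X = 8 - 1*3 = 8 - 3 = 5)
J(V) = -4*V
(J(X)*((v + 12)*(f(3) + o(1))))*(-40) = ((-4*5)*((-4 + 12)*(-1 + (4/9)*1)))*(-40) = -160*(-1 + 4/9)*(-40) = -160*(-5)/9*(-40) = -20*(-40/9)*(-40) = (800/9)*(-40) = -32000/9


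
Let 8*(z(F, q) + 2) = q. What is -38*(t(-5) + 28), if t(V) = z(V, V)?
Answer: -3857/4 ≈ -964.25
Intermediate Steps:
z(F, q) = -2 + q/8
t(V) = -2 + V/8
-38*(t(-5) + 28) = -38*((-2 + (⅛)*(-5)) + 28) = -38*((-2 - 5/8) + 28) = -38*(-21/8 + 28) = -38*203/8 = -3857/4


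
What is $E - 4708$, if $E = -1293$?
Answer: $-6001$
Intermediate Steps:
$E - 4708 = -1293 - 4708 = -6001$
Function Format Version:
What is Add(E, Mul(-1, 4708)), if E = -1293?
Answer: -6001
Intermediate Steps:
Add(E, Mul(-1, 4708)) = Add(-1293, Mul(-1, 4708)) = Add(-1293, -4708) = -6001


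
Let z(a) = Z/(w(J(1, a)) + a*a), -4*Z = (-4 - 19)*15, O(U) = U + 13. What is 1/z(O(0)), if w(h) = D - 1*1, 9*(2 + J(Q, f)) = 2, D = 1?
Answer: 676/345 ≈ 1.9594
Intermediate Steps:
J(Q, f) = -16/9 (J(Q, f) = -2 + (⅑)*2 = -2 + 2/9 = -16/9)
O(U) = 13 + U
w(h) = 0 (w(h) = 1 - 1*1 = 1 - 1 = 0)
Z = 345/4 (Z = -(-4 - 19)*15/4 = -(-23)*15/4 = -¼*(-345) = 345/4 ≈ 86.250)
z(a) = 345/(4*a²) (z(a) = 345/(4*(0 + a*a)) = 345/(4*(0 + a²)) = 345/(4*(a²)) = 345/(4*a²))
1/z(O(0)) = 1/(345/(4*(13 + 0)²)) = 1/((345/4)/13²) = 1/((345/4)*(1/169)) = 1/(345/676) = 676/345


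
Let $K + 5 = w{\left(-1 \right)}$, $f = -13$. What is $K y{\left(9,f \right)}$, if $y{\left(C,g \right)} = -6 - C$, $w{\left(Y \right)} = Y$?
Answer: $90$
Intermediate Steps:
$K = -6$ ($K = -5 - 1 = -6$)
$K y{\left(9,f \right)} = - 6 \left(-6 - 9\right) = \left(-6\right) \left(-15\right) = 90$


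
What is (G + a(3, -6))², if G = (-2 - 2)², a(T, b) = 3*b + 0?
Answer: 4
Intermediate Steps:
a(T, b) = 3*b
G = 16 (G = (-4)² = 16)
(G + a(3, -6))² = (16 + 3*(-6))² = (16 - 18)² = (-2)² = 4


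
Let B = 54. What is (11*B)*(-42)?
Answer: -24948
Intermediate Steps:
(11*B)*(-42) = (11*54)*(-42) = 594*(-42) = -24948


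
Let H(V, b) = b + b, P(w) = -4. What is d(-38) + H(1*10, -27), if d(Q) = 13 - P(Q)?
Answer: -37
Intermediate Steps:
H(V, b) = 2*b
d(Q) = 17 (d(Q) = 13 - 1*(-4) = 13 + 4 = 17)
d(-38) + H(1*10, -27) = 17 + 2*(-27) = 17 - 54 = -37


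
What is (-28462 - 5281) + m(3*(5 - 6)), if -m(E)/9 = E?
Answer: -33716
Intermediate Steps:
m(E) = -9*E
(-28462 - 5281) + m(3*(5 - 6)) = (-28462 - 5281) - 27*(5 - 6) = -33743 - 27*(-1) = -33743 - 9*(-3) = -33743 + 27 = -33716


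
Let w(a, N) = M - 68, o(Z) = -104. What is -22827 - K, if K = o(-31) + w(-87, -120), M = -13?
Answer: -22642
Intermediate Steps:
w(a, N) = -81 (w(a, N) = -13 - 68 = -81)
K = -185 (K = -104 - 81 = -185)
-22827 - K = -22827 - 1*(-185) = -22827 + 185 = -22642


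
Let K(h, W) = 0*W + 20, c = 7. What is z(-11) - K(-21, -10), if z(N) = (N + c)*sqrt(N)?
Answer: -20 - 4*I*sqrt(11) ≈ -20.0 - 13.266*I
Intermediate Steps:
K(h, W) = 20 (K(h, W) = 0 + 20 = 20)
z(N) = sqrt(N)*(7 + N) (z(N) = (N + 7)*sqrt(N) = (7 + N)*sqrt(N) = sqrt(N)*(7 + N))
z(-11) - K(-21, -10) = sqrt(-11)*(7 - 11) - 1*20 = (I*sqrt(11))*(-4) - 20 = -4*I*sqrt(11) - 20 = -20 - 4*I*sqrt(11)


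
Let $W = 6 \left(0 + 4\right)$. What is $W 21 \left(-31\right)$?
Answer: $-15624$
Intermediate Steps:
$W = 24$ ($W = 6 \cdot 4 = 24$)
$W 21 \left(-31\right) = 24 \cdot 21 \left(-31\right) = 504 \left(-31\right) = -15624$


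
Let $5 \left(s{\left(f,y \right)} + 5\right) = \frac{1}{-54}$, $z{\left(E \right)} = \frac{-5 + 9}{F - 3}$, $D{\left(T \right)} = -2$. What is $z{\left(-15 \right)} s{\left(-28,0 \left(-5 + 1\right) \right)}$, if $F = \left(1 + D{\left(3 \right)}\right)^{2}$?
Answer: $\frac{1351}{135} \approx 10.007$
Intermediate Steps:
$F = 1$ ($F = \left(1 - 2\right)^{2} = \left(-1\right)^{2} = 1$)
$z{\left(E \right)} = -2$ ($z{\left(E \right)} = \frac{-5 + 9}{1 - 3} = \frac{4}{-2} = 4 \left(- \frac{1}{2}\right) = -2$)
$s{\left(f,y \right)} = - \frac{1351}{270}$ ($s{\left(f,y \right)} = -5 + \frac{1}{5 \left(-54\right)} = -5 + \frac{1}{5} \left(- \frac{1}{54}\right) = -5 - \frac{1}{270} = - \frac{1351}{270}$)
$z{\left(-15 \right)} s{\left(-28,0 \left(-5 + 1\right) \right)} = \left(-2\right) \left(- \frac{1351}{270}\right) = \frac{1351}{135}$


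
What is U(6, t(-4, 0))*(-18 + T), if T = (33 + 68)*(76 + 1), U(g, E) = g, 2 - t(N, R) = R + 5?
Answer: 46554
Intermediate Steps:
t(N, R) = -3 - R (t(N, R) = 2 - (R + 5) = 2 - (5 + R) = 2 + (-5 - R) = -3 - R)
T = 7777 (T = 101*77 = 7777)
U(6, t(-4, 0))*(-18 + T) = 6*(-18 + 7777) = 6*7759 = 46554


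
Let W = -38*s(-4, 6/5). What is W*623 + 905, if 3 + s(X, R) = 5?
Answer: -46443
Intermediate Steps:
s(X, R) = 2 (s(X, R) = -3 + 5 = 2)
W = -76 (W = -38*2 = -76)
W*623 + 905 = -76*623 + 905 = -47348 + 905 = -46443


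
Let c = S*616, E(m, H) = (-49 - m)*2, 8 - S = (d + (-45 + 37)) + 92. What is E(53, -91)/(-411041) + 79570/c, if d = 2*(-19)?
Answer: -16350878569/4810823864 ≈ -3.3988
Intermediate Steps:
d = -38
S = -38 (S = 8 - ((-38 + (-45 + 37)) + 92) = 8 - ((-38 - 8) + 92) = 8 - (-46 + 92) = 8 - 1*46 = 8 - 46 = -38)
E(m, H) = -98 - 2*m
c = -23408 (c = -38*616 = -23408)
E(53, -91)/(-411041) + 79570/c = (-98 - 2*53)/(-411041) + 79570/(-23408) = (-98 - 106)*(-1/411041) + 79570*(-1/23408) = -204*(-1/411041) - 39785/11704 = 204/411041 - 39785/11704 = -16350878569/4810823864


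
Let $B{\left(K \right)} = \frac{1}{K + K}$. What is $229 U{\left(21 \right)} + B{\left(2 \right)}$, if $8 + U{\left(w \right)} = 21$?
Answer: $\frac{11909}{4} \approx 2977.3$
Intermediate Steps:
$U{\left(w \right)} = 13$ ($U{\left(w \right)} = -8 + 21 = 13$)
$B{\left(K \right)} = \frac{1}{2 K}$
$229 U{\left(21 \right)} + B{\left(2 \right)} = 229 \cdot 13 + \frac{1}{2 \cdot 2} = 2977 + \frac{1}{2} \cdot \frac{1}{2} = 2977 + \frac{1}{4} = \frac{11909}{4}$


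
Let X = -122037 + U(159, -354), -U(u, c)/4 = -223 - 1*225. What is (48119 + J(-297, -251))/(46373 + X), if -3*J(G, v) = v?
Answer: -9038/13851 ≈ -0.65252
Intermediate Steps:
J(G, v) = -v/3
U(u, c) = 1792 (U(u, c) = -4*(-223 - 1*225) = -4*(-223 - 225) = -4*(-448) = 1792)
X = -120245 (X = -122037 + 1792 = -120245)
(48119 + J(-297, -251))/(46373 + X) = (48119 - 1/3*(-251))/(46373 - 120245) = (48119 + 251/3)/(-73872) = (144608/3)*(-1/73872) = -9038/13851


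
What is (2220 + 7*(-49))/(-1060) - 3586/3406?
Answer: -5097111/1805180 ≈ -2.8236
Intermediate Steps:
(2220 + 7*(-49))/(-1060) - 3586/3406 = (2220 - 343)*(-1/1060) - 3586*1/3406 = 1877*(-1/1060) - 1793/1703 = -1877/1060 - 1793/1703 = -5097111/1805180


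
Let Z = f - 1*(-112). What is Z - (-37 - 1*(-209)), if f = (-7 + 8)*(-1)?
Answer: -61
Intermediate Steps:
f = -1 (f = 1*(-1) = -1)
Z = 111 (Z = -1 - 1*(-112) = -1 + 112 = 111)
Z - (-37 - 1*(-209)) = 111 - (-37 - 1*(-209)) = 111 - (-37 + 209) = 111 - 1*172 = 111 - 172 = -61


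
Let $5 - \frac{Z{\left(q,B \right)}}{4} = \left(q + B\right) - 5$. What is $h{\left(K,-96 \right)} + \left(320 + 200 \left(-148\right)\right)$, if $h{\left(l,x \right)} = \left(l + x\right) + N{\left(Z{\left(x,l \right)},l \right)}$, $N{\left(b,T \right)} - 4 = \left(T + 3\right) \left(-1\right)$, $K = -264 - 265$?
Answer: $-29375$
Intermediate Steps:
$Z{\left(q,B \right)} = 40 - 4 B - 4 q$ ($Z{\left(q,B \right)} = 20 - 4 \left(\left(q + B\right) - 5\right) = 20 - 4 \left(\left(B + q\right) - 5\right) = 20 - 4 \left(-5 + B + q\right) = 20 - \left(-20 + 4 B + 4 q\right) = 40 - 4 B - 4 q$)
$K = -529$ ($K = -264 - 265 = -529$)
$N{\left(b,T \right)} = 1 - T$ ($N{\left(b,T \right)} = 4 + \left(T + 3\right) \left(-1\right) = 4 + \left(3 + T\right) \left(-1\right) = 4 - \left(3 + T\right) = 1 - T$)
$h{\left(l,x \right)} = 1 + x$ ($h{\left(l,x \right)} = \left(l + x\right) - \left(-1 + l\right) = 1 + x$)
$h{\left(K,-96 \right)} + \left(320 + 200 \left(-148\right)\right) = \left(1 - 96\right) + \left(320 + 200 \left(-148\right)\right) = -95 + \left(320 - 29600\right) = -95 - 29280 = -29375$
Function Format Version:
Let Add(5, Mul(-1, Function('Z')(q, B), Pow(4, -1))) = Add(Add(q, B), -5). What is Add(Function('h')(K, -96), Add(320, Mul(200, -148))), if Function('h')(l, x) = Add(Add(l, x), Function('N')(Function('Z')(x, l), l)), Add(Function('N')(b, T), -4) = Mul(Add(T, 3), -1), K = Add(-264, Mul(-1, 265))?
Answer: -29375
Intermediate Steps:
Function('Z')(q, B) = Add(40, Mul(-4, B), Mul(-4, q)) (Function('Z')(q, B) = Add(20, Mul(-4, Add(Add(q, B), -5))) = Add(20, Mul(-4, Add(Add(B, q), -5))) = Add(20, Mul(-4, Add(-5, B, q))) = Add(20, Add(20, Mul(-4, B), Mul(-4, q))) = Add(40, Mul(-4, B), Mul(-4, q)))
K = -529 (K = Add(-264, -265) = -529)
Function('N')(b, T) = Add(1, Mul(-1, T)) (Function('N')(b, T) = Add(4, Mul(Add(T, 3), -1)) = Add(4, Mul(Add(3, T), -1)) = Add(4, Add(-3, Mul(-1, T))) = Add(1, Mul(-1, T)))
Function('h')(l, x) = Add(1, x) (Function('h')(l, x) = Add(Add(l, x), Add(1, Mul(-1, l))) = Add(1, x))
Add(Function('h')(K, -96), Add(320, Mul(200, -148))) = Add(Add(1, -96), Add(320, Mul(200, -148))) = Add(-95, Add(320, -29600)) = Add(-95, -29280) = -29375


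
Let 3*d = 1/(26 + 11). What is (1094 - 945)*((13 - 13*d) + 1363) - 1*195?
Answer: 22734082/111 ≈ 2.0481e+5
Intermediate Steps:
d = 1/111 (d = 1/(3*(26 + 11)) = (⅓)/37 = (⅓)*(1/37) = 1/111 ≈ 0.0090090)
(1094 - 945)*((13 - 13*d) + 1363) - 1*195 = (1094 - 945)*((13 - 13*1/111) + 1363) - 1*195 = 149*((13 - 13/111) + 1363) - 195 = 149*(1430/111 + 1363) - 195 = 149*(152723/111) - 195 = 22755727/111 - 195 = 22734082/111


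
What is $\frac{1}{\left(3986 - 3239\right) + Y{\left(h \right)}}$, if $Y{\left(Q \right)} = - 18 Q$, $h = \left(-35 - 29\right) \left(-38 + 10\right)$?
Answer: $- \frac{1}{31509} \approx -3.1737 \cdot 10^{-5}$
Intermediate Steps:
$h = 1792$ ($h = \left(-64\right) \left(-28\right) = 1792$)
$\frac{1}{\left(3986 - 3239\right) + Y{\left(h \right)}} = \frac{1}{\left(3986 - 3239\right) - 32256} = \frac{1}{747 - 32256} = \frac{1}{-31509} = - \frac{1}{31509}$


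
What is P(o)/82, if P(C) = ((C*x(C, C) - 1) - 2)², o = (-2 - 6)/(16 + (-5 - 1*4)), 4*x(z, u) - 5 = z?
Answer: 40401/196882 ≈ 0.20520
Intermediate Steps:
x(z, u) = 5/4 + z/4
o = -8/7 (o = -8/(16 + (-5 - 4)) = -8/(16 - 9) = -8/7 ≈ -1.1429)
P(C) = (-3 + C*(5/4 + C/4))² (P(C) = ((C*(5/4 + C/4) - 1) - 2)² = ((-1 + C*(5/4 + C/4)) - 2)² = (-3 + C*(5/4 + C/4))²)
P(o)/82 = ((-12 - 8*(5 - 8/7)/7)²/16)/82 = ((-12 - 8/7*27/7)²/16)*(1/82) = ((-12 - 216/49)²/16)*(1/82) = ((-804/49)²/16)*(1/82) = ((1/16)*(646416/2401))*(1/82) = (40401/2401)*(1/82) = 40401/196882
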